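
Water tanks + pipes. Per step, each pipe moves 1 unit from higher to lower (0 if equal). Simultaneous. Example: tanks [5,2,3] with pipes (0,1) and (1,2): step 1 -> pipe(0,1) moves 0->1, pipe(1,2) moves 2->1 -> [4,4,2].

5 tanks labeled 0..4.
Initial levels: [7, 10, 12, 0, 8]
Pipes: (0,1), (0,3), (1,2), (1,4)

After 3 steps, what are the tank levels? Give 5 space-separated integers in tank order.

Step 1: flows [1->0,0->3,2->1,1->4] -> levels [7 9 11 1 9]
Step 2: flows [1->0,0->3,2->1,1=4] -> levels [7 9 10 2 9]
Step 3: flows [1->0,0->3,2->1,1=4] -> levels [7 9 9 3 9]

Answer: 7 9 9 3 9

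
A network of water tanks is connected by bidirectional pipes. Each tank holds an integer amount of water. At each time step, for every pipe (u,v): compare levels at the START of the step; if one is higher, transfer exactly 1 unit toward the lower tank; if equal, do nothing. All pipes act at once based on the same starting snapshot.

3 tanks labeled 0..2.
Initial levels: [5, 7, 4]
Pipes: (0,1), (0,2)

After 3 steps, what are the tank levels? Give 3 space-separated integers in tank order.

Step 1: flows [1->0,0->2] -> levels [5 6 5]
Step 2: flows [1->0,0=2] -> levels [6 5 5]
Step 3: flows [0->1,0->2] -> levels [4 6 6]

Answer: 4 6 6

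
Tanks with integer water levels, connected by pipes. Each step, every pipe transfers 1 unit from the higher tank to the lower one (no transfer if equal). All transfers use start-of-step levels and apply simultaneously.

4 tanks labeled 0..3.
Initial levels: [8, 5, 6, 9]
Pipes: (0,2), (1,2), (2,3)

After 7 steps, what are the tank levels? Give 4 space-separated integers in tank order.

Step 1: flows [0->2,2->1,3->2] -> levels [7 6 7 8]
Step 2: flows [0=2,2->1,3->2] -> levels [7 7 7 7]
Step 3: flows [0=2,1=2,2=3] -> levels [7 7 7 7]
  -> stable; steps 4..7 unchanged -> [7 7 7 7]

Answer: 7 7 7 7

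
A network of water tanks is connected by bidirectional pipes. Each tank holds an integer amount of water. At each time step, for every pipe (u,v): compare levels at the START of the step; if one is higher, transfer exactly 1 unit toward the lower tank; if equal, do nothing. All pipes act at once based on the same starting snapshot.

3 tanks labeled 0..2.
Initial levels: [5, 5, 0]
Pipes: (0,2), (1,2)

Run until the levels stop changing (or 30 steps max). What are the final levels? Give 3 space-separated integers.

Answer: 3 3 4

Derivation:
Step 1: flows [0->2,1->2] -> levels [4 4 2]
Step 2: flows [0->2,1->2] -> levels [3 3 4]
Step 3: flows [2->0,2->1] -> levels [4 4 2]
  -> period-2 cycle: step 3 state = step 1 state; never stabilizes
  -> state at step 30: (30-1) mod 2 = 1, same as step 2 -> [3 3 4]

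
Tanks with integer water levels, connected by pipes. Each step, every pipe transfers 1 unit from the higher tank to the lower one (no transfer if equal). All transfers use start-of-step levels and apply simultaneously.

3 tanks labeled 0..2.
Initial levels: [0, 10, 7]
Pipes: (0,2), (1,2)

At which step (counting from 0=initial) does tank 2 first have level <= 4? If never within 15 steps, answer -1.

Step 1: flows [2->0,1->2] -> levels [1 9 7]
Step 2: flows [2->0,1->2] -> levels [2 8 7]
Step 3: flows [2->0,1->2] -> levels [3 7 7]
Step 4: flows [2->0,1=2] -> levels [4 7 6]
Step 5: flows [2->0,1->2] -> levels [5 6 6]
Step 6: flows [2->0,1=2] -> levels [6 6 5]
Step 7: flows [0->2,1->2] -> levels [5 5 7]
Step 8: flows [2->0,2->1] -> levels [6 6 5]
  -> period-2 cycle (repeats step 6); tank 2 never drops to <=4
Tank 2 never reaches <=4 within 15 steps

Answer: -1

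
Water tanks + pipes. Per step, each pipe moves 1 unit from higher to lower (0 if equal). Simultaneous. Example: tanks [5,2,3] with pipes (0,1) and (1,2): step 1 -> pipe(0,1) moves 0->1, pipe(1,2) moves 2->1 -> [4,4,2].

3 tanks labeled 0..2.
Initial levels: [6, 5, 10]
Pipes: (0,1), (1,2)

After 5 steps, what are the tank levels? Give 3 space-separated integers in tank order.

Answer: 7 7 7

Derivation:
Step 1: flows [0->1,2->1] -> levels [5 7 9]
Step 2: flows [1->0,2->1] -> levels [6 7 8]
Step 3: flows [1->0,2->1] -> levels [7 7 7]
Step 4: flows [0=1,1=2] -> levels [7 7 7]
  -> stable; steps 5..5 unchanged -> [7 7 7]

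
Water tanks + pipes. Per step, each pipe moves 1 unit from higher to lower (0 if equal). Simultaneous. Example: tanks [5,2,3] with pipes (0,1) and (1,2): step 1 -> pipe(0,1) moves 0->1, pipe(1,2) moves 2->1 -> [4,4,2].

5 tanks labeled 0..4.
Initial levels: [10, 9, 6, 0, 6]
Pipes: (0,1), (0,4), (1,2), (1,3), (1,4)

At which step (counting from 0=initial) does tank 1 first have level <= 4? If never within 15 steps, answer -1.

Step 1: flows [0->1,0->4,1->2,1->3,1->4] -> levels [8 7 7 1 8]
Step 2: flows [0->1,0=4,1=2,1->3,4->1] -> levels [7 8 7 2 7]
Step 3: flows [1->0,0=4,1->2,1->3,1->4] -> levels [8 4 8 3 8]
Tank 1 first reaches <=4 at step 3

Answer: 3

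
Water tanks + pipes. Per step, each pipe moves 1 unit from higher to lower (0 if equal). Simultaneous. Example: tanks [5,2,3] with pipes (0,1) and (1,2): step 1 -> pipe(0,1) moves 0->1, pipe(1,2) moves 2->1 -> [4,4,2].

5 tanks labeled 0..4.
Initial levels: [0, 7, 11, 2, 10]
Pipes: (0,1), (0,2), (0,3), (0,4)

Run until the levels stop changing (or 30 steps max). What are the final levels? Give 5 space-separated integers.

Step 1: flows [1->0,2->0,3->0,4->0] -> levels [4 6 10 1 9]
Step 2: flows [1->0,2->0,0->3,4->0] -> levels [6 5 9 2 8]
Step 3: flows [0->1,2->0,0->3,4->0] -> levels [6 6 8 3 7]
Step 4: flows [0=1,2->0,0->3,4->0] -> levels [7 6 7 4 6]
Step 5: flows [0->1,0=2,0->3,0->4] -> levels [4 7 7 5 7]
Step 6: flows [1->0,2->0,3->0,4->0] -> levels [8 6 6 4 6]
Step 7: flows [0->1,0->2,0->3,0->4] -> levels [4 7 7 5 7]
  -> period-2 cycle: step 7 state = step 5 state; never stabilizes
  -> state at step 30: (30-5) mod 2 = 1, same as step 6 -> [8 6 6 4 6]

Answer: 8 6 6 4 6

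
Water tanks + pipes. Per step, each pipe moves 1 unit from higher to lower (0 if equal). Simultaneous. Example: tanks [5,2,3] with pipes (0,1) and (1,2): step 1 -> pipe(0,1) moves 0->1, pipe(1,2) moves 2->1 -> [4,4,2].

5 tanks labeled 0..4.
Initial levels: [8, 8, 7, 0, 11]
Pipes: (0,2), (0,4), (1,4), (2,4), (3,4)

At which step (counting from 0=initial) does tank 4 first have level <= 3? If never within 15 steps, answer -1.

Step 1: flows [0->2,4->0,4->1,4->2,4->3] -> levels [8 9 9 1 7]
Step 2: flows [2->0,0->4,1->4,2->4,4->3] -> levels [8 8 7 2 9]
Step 3: flows [0->2,4->0,4->1,4->2,4->3] -> levels [8 9 9 3 5]
Step 4: flows [2->0,0->4,1->4,2->4,4->3] -> levels [8 8 7 4 7]
Step 5: flows [0->2,0->4,1->4,2=4,4->3] -> levels [6 7 8 5 8]
Step 6: flows [2->0,4->0,4->1,2=4,4->3] -> levels [8 8 7 6 5]
Step 7: flows [0->2,0->4,1->4,2->4,3->4] -> levels [6 7 7 5 9]
Step 8: flows [2->0,4->0,4->1,4->2,4->3] -> levels [8 8 7 6 5]
  -> period-2 cycle (repeats step 6); tank 4 never drops to <=3
Tank 4 never reaches <=3 within 15 steps

Answer: -1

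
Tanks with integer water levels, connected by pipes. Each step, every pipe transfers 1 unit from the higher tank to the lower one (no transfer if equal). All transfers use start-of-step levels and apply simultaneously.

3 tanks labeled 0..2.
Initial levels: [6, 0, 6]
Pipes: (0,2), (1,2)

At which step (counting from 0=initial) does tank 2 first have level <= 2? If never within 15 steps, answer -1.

Answer: -1

Derivation:
Step 1: flows [0=2,2->1] -> levels [6 1 5]
Step 2: flows [0->2,2->1] -> levels [5 2 5]
Step 3: flows [0=2,2->1] -> levels [5 3 4]
Step 4: flows [0->2,2->1] -> levels [4 4 4]
Step 5: flows [0=2,1=2] -> levels [4 4 4]
  -> stable; tank 2 stays at 4 > 2
Tank 2 never reaches <=2 within 15 steps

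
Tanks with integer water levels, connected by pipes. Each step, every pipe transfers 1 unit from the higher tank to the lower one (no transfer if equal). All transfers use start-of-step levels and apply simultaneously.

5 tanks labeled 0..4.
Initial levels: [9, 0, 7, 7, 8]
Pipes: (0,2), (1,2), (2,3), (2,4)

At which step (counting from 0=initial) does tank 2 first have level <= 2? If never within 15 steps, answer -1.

Step 1: flows [0->2,2->1,2=3,4->2] -> levels [8 1 8 7 7]
Step 2: flows [0=2,2->1,2->3,2->4] -> levels [8 2 5 8 8]
Step 3: flows [0->2,2->1,3->2,4->2] -> levels [7 3 7 7 7]
Step 4: flows [0=2,2->1,2=3,2=4] -> levels [7 4 6 7 7]
Step 5: flows [0->2,2->1,3->2,4->2] -> levels [6 5 8 6 6]
Step 6: flows [2->0,2->1,2->3,2->4] -> levels [7 6 4 7 7]
Step 7: flows [0->2,1->2,3->2,4->2] -> levels [6 5 8 6 6]
  -> period-2 cycle (repeats step 5); tank 2 never drops to <=2
Tank 2 never reaches <=2 within 15 steps

Answer: -1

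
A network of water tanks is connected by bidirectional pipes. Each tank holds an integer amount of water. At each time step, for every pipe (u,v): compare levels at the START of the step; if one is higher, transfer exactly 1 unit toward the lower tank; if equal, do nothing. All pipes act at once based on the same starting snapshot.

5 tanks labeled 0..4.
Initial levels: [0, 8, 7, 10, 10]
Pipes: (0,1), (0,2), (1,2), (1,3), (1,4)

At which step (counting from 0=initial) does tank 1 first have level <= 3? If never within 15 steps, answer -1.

Step 1: flows [1->0,2->0,1->2,3->1,4->1] -> levels [2 8 7 9 9]
Step 2: flows [1->0,2->0,1->2,3->1,4->1] -> levels [4 8 7 8 8]
Step 3: flows [1->0,2->0,1->2,1=3,1=4] -> levels [6 6 7 8 8]
Step 4: flows [0=1,2->0,2->1,3->1,4->1] -> levels [7 9 5 7 7]
Step 5: flows [1->0,0->2,1->2,1->3,1->4] -> levels [7 5 7 8 8]
Step 6: flows [0->1,0=2,2->1,3->1,4->1] -> levels [6 9 6 7 7]
Step 7: flows [1->0,0=2,1->2,1->3,1->4] -> levels [7 5 7 8 8]
  -> period-2 cycle (repeats step 5); tank 1 never drops to <=3
Tank 1 never reaches <=3 within 15 steps

Answer: -1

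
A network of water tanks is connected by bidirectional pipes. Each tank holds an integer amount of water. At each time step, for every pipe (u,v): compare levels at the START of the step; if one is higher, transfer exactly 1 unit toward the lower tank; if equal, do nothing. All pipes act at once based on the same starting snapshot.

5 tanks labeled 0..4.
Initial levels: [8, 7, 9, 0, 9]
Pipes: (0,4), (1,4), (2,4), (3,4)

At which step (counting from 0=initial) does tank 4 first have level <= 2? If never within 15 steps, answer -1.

Step 1: flows [4->0,4->1,2=4,4->3] -> levels [9 8 9 1 6]
Step 2: flows [0->4,1->4,2->4,4->3] -> levels [8 7 8 2 8]
Step 3: flows [0=4,4->1,2=4,4->3] -> levels [8 8 8 3 6]
Step 4: flows [0->4,1->4,2->4,4->3] -> levels [7 7 7 4 8]
Step 5: flows [4->0,4->1,4->2,4->3] -> levels [8 8 8 5 4]
Step 6: flows [0->4,1->4,2->4,3->4] -> levels [7 7 7 4 8]
  -> period-2 cycle (repeats step 4); tank 4 never drops to <=2
Tank 4 never reaches <=2 within 15 steps

Answer: -1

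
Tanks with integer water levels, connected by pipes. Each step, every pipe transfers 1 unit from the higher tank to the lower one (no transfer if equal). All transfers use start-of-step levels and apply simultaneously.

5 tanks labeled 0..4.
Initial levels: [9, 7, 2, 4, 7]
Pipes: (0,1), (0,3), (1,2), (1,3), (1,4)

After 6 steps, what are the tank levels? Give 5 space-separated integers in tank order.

Answer: 5 8 4 6 6

Derivation:
Step 1: flows [0->1,0->3,1->2,1->3,1=4] -> levels [7 6 3 6 7]
Step 2: flows [0->1,0->3,1->2,1=3,4->1] -> levels [5 7 4 7 6]
Step 3: flows [1->0,3->0,1->2,1=3,1->4] -> levels [7 4 5 6 7]
Step 4: flows [0->1,0->3,2->1,3->1,4->1] -> levels [5 8 4 6 6]
Step 5: flows [1->0,3->0,1->2,1->3,1->4] -> levels [7 4 5 6 7]
  -> period-2 cycle: step 5 state = step 3 state
  -> state at step 6: (6-3) mod 2 = 1, same as step 4 -> [5 8 4 6 6]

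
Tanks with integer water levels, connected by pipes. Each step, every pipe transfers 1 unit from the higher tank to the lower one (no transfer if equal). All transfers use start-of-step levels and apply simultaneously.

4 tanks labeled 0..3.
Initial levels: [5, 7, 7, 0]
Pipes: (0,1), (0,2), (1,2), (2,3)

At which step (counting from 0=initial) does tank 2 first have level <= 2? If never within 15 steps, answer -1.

Answer: -1

Derivation:
Step 1: flows [1->0,2->0,1=2,2->3] -> levels [7 6 5 1]
Step 2: flows [0->1,0->2,1->2,2->3] -> levels [5 6 6 2]
Step 3: flows [1->0,2->0,1=2,2->3] -> levels [7 5 4 3]
Step 4: flows [0->1,0->2,1->2,2->3] -> levels [5 5 5 4]
Step 5: flows [0=1,0=2,1=2,2->3] -> levels [5 5 4 5]
Step 6: flows [0=1,0->2,1->2,3->2] -> levels [4 4 7 4]
Step 7: flows [0=1,2->0,2->1,2->3] -> levels [5 5 4 5]
  -> period-2 cycle (repeats step 5); tank 2 never drops to <=2
Tank 2 never reaches <=2 within 15 steps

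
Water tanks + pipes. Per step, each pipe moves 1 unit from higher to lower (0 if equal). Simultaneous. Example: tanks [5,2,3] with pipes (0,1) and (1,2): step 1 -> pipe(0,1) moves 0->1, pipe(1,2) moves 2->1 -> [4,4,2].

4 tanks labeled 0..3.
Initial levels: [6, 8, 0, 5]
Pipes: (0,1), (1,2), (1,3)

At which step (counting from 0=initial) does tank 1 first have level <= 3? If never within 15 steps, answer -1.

Answer: -1

Derivation:
Step 1: flows [1->0,1->2,1->3] -> levels [7 5 1 6]
Step 2: flows [0->1,1->2,3->1] -> levels [6 6 2 5]
Step 3: flows [0=1,1->2,1->3] -> levels [6 4 3 6]
Step 4: flows [0->1,1->2,3->1] -> levels [5 5 4 5]
Step 5: flows [0=1,1->2,1=3] -> levels [5 4 5 5]
Step 6: flows [0->1,2->1,3->1] -> levels [4 7 4 4]
Step 7: flows [1->0,1->2,1->3] -> levels [5 4 5 5]
  -> period-2 cycle (repeats step 5); tank 1 never drops to <=3
Tank 1 never reaches <=3 within 15 steps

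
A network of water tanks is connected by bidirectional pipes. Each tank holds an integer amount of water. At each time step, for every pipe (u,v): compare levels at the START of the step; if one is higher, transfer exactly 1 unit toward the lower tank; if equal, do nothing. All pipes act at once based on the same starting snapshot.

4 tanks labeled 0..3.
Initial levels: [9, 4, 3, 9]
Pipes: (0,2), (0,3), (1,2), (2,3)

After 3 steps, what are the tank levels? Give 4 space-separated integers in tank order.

Step 1: flows [0->2,0=3,1->2,3->2] -> levels [8 3 6 8]
Step 2: flows [0->2,0=3,2->1,3->2] -> levels [7 4 7 7]
Step 3: flows [0=2,0=3,2->1,2=3] -> levels [7 5 6 7]

Answer: 7 5 6 7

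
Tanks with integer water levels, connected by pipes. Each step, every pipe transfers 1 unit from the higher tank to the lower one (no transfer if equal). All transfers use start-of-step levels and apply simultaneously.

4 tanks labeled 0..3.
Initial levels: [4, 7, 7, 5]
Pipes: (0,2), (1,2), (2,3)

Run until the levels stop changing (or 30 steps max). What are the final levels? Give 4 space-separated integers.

Answer: 5 6 7 5

Derivation:
Step 1: flows [2->0,1=2,2->3] -> levels [5 7 5 6]
Step 2: flows [0=2,1->2,3->2] -> levels [5 6 7 5]
Step 3: flows [2->0,2->1,2->3] -> levels [6 7 4 6]
Step 4: flows [0->2,1->2,3->2] -> levels [5 6 7 5]
  -> period-2 cycle: step 4 state = step 2 state; never stabilizes
  -> state at step 30: (30-2) mod 2 = 0, same as step 2 -> [5 6 7 5]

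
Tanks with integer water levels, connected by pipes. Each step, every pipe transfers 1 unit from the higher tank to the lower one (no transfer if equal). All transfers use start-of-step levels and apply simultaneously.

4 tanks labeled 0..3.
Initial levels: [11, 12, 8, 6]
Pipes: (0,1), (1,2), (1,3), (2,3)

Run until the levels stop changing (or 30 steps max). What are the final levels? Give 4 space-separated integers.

Answer: 11 8 9 9

Derivation:
Step 1: flows [1->0,1->2,1->3,2->3] -> levels [12 9 8 8]
Step 2: flows [0->1,1->2,1->3,2=3] -> levels [11 8 9 9]
Step 3: flows [0->1,2->1,3->1,2=3] -> levels [10 11 8 8]
Step 4: flows [1->0,1->2,1->3,2=3] -> levels [11 8 9 9]
  -> period-2 cycle: step 4 state = step 2 state; never stabilizes
  -> state at step 30: (30-2) mod 2 = 0, same as step 2 -> [11 8 9 9]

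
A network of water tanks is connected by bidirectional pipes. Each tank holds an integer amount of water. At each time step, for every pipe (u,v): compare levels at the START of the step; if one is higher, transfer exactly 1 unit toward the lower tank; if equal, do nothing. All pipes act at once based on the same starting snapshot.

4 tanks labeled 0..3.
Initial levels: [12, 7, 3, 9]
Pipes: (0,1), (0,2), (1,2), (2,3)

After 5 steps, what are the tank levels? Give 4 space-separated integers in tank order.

Answer: 8 9 6 8

Derivation:
Step 1: flows [0->1,0->2,1->2,3->2] -> levels [10 7 6 8]
Step 2: flows [0->1,0->2,1->2,3->2] -> levels [8 7 9 7]
Step 3: flows [0->1,2->0,2->1,2->3] -> levels [8 9 6 8]
Step 4: flows [1->0,0->2,1->2,3->2] -> levels [8 7 9 7]
  -> period-2 cycle: step 4 state = step 2 state
  -> state at step 5: (5-2) mod 2 = 1, same as step 3 -> [8 9 6 8]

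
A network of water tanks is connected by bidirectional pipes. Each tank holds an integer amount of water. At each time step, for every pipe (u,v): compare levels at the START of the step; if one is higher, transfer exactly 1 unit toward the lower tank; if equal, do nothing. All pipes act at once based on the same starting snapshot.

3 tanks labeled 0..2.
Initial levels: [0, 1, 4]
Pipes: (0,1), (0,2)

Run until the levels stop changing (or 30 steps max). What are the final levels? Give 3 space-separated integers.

Step 1: flows [1->0,2->0] -> levels [2 0 3]
Step 2: flows [0->1,2->0] -> levels [2 1 2]
Step 3: flows [0->1,0=2] -> levels [1 2 2]
Step 4: flows [1->0,2->0] -> levels [3 1 1]
Step 5: flows [0->1,0->2] -> levels [1 2 2]
  -> period-2 cycle: step 5 state = step 3 state; never stabilizes
  -> state at step 30: (30-3) mod 2 = 1, same as step 4 -> [3 1 1]

Answer: 3 1 1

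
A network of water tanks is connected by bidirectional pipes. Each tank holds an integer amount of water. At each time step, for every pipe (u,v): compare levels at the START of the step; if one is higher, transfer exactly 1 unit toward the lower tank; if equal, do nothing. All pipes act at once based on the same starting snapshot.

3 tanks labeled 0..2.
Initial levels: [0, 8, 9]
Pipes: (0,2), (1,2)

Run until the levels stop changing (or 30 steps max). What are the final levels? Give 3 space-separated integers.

Step 1: flows [2->0,2->1] -> levels [1 9 7]
Step 2: flows [2->0,1->2] -> levels [2 8 7]
Step 3: flows [2->0,1->2] -> levels [3 7 7]
Step 4: flows [2->0,1=2] -> levels [4 7 6]
Step 5: flows [2->0,1->2] -> levels [5 6 6]
Step 6: flows [2->0,1=2] -> levels [6 6 5]
Step 7: flows [0->2,1->2] -> levels [5 5 7]
Step 8: flows [2->0,2->1] -> levels [6 6 5]
  -> period-2 cycle: step 8 state = step 6 state; never stabilizes
  -> state at step 30: (30-6) mod 2 = 0, same as step 6 -> [6 6 5]

Answer: 6 6 5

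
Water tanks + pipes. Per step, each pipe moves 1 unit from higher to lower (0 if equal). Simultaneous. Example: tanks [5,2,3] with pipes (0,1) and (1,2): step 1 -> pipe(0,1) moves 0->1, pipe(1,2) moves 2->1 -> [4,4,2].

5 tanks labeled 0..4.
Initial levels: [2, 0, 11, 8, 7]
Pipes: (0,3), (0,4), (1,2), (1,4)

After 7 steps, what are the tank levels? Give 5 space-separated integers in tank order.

Answer: 4 5 6 6 7

Derivation:
Step 1: flows [3->0,4->0,2->1,4->1] -> levels [4 2 10 7 5]
Step 2: flows [3->0,4->0,2->1,4->1] -> levels [6 4 9 6 3]
Step 3: flows [0=3,0->4,2->1,1->4] -> levels [5 4 8 6 5]
Step 4: flows [3->0,0=4,2->1,4->1] -> levels [6 6 7 5 4]
Step 5: flows [0->3,0->4,2->1,1->4] -> levels [4 6 6 6 6]
Step 6: flows [3->0,4->0,1=2,1=4] -> levels [6 6 6 5 5]
Step 7: flows [0->3,0->4,1=2,1->4] -> levels [4 5 6 6 7]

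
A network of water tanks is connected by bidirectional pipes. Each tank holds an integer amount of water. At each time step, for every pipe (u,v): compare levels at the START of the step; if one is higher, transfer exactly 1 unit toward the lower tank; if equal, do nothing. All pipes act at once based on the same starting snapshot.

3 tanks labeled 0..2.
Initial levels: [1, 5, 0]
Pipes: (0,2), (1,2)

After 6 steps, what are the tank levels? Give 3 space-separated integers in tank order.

Step 1: flows [0->2,1->2] -> levels [0 4 2]
Step 2: flows [2->0,1->2] -> levels [1 3 2]
Step 3: flows [2->0,1->2] -> levels [2 2 2]
Step 4: flows [0=2,1=2] -> levels [2 2 2]
  -> stable; steps 5..6 unchanged -> [2 2 2]

Answer: 2 2 2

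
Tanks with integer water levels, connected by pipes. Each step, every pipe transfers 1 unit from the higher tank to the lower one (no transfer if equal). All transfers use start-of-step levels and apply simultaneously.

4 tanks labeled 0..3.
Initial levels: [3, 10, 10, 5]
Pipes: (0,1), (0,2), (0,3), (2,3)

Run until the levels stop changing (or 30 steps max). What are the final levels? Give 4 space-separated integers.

Answer: 7 7 6 8

Derivation:
Step 1: flows [1->0,2->0,3->0,2->3] -> levels [6 9 8 5]
Step 2: flows [1->0,2->0,0->3,2->3] -> levels [7 8 6 7]
Step 3: flows [1->0,0->2,0=3,3->2] -> levels [7 7 8 6]
Step 4: flows [0=1,2->0,0->3,2->3] -> levels [7 7 6 8]
Step 5: flows [0=1,0->2,3->0,3->2] -> levels [7 7 8 6]
  -> period-2 cycle: step 5 state = step 3 state; never stabilizes
  -> state at step 30: (30-3) mod 2 = 1, same as step 4 -> [7 7 6 8]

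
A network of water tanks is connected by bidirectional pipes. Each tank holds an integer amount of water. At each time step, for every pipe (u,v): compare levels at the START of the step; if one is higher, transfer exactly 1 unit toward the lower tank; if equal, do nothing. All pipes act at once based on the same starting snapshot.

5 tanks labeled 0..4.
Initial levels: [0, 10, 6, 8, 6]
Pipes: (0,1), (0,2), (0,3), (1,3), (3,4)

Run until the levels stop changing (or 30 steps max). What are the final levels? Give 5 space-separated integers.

Answer: 4 6 6 8 6

Derivation:
Step 1: flows [1->0,2->0,3->0,1->3,3->4] -> levels [3 8 5 7 7]
Step 2: flows [1->0,2->0,3->0,1->3,3=4] -> levels [6 6 4 7 7]
Step 3: flows [0=1,0->2,3->0,3->1,3=4] -> levels [6 7 5 5 7]
Step 4: flows [1->0,0->2,0->3,1->3,4->3] -> levels [5 5 6 8 6]
Step 5: flows [0=1,2->0,3->0,3->1,3->4] -> levels [7 6 5 5 7]
Step 6: flows [0->1,0->2,0->3,1->3,4->3] -> levels [4 6 6 8 6]
Step 7: flows [1->0,2->0,3->0,3->1,3->4] -> levels [7 6 5 5 7]
  -> period-2 cycle: step 7 state = step 5 state; never stabilizes
  -> state at step 30: (30-5) mod 2 = 1, same as step 6 -> [4 6 6 8 6]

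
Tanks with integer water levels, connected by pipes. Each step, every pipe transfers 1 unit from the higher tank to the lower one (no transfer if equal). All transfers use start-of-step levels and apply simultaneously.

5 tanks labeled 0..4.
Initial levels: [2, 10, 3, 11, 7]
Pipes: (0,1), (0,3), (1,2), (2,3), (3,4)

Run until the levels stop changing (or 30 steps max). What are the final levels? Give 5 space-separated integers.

Answer: 8 5 7 5 8

Derivation:
Step 1: flows [1->0,3->0,1->2,3->2,3->4] -> levels [4 8 5 8 8]
Step 2: flows [1->0,3->0,1->2,3->2,3=4] -> levels [6 6 7 6 8]
Step 3: flows [0=1,0=3,2->1,2->3,4->3] -> levels [6 7 5 8 7]
Step 4: flows [1->0,3->0,1->2,3->2,3->4] -> levels [8 5 7 5 8]
Step 5: flows [0->1,0->3,2->1,2->3,4->3] -> levels [6 7 5 8 7]
  -> period-2 cycle: step 5 state = step 3 state; never stabilizes
  -> state at step 30: (30-3) mod 2 = 1, same as step 4 -> [8 5 7 5 8]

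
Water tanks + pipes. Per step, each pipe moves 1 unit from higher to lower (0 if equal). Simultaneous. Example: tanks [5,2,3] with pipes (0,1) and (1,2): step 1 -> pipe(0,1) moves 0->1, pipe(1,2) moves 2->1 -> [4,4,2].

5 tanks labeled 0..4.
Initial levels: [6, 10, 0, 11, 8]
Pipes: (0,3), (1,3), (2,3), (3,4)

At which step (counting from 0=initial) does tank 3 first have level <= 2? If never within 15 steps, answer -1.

Answer: -1

Derivation:
Step 1: flows [3->0,3->1,3->2,3->4] -> levels [7 11 1 7 9]
Step 2: flows [0=3,1->3,3->2,4->3] -> levels [7 10 2 8 8]
Step 3: flows [3->0,1->3,3->2,3=4] -> levels [8 9 3 7 8]
Step 4: flows [0->3,1->3,3->2,4->3] -> levels [7 8 4 9 7]
Step 5: flows [3->0,3->1,3->2,3->4] -> levels [8 9 5 5 8]
Step 6: flows [0->3,1->3,2=3,4->3] -> levels [7 8 5 8 7]
Step 7: flows [3->0,1=3,3->2,3->4] -> levels [8 8 6 5 8]
Step 8: flows [0->3,1->3,2->3,4->3] -> levels [7 7 5 9 7]
Step 9: flows [3->0,3->1,3->2,3->4] -> levels [8 8 6 5 8]
  -> period-2 cycle (repeats step 7); tank 3 never drops to <=2
Tank 3 never reaches <=2 within 15 steps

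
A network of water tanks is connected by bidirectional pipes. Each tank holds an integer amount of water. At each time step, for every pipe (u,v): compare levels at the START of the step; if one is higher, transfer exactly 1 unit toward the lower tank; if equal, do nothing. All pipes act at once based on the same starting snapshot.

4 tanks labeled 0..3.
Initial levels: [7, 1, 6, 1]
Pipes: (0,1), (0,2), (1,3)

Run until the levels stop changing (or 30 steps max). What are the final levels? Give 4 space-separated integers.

Step 1: flows [0->1,0->2,1=3] -> levels [5 2 7 1]
Step 2: flows [0->1,2->0,1->3] -> levels [5 2 6 2]
Step 3: flows [0->1,2->0,1=3] -> levels [5 3 5 2]
Step 4: flows [0->1,0=2,1->3] -> levels [4 3 5 3]
Step 5: flows [0->1,2->0,1=3] -> levels [4 4 4 3]
Step 6: flows [0=1,0=2,1->3] -> levels [4 3 4 4]
Step 7: flows [0->1,0=2,3->1] -> levels [3 5 4 3]
Step 8: flows [1->0,2->0,1->3] -> levels [5 3 3 4]
Step 9: flows [0->1,0->2,3->1] -> levels [3 5 4 3]
  -> period-2 cycle: step 9 state = step 7 state; never stabilizes
  -> state at step 30: (30-7) mod 2 = 1, same as step 8 -> [5 3 3 4]

Answer: 5 3 3 4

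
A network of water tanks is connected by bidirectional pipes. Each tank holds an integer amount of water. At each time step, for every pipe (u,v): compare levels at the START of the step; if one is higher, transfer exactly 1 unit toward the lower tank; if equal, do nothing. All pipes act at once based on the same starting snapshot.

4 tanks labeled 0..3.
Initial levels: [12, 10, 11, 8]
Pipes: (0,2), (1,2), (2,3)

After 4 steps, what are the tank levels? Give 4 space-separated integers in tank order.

Step 1: flows [0->2,2->1,2->3] -> levels [11 11 10 9]
Step 2: flows [0->2,1->2,2->3] -> levels [10 10 11 10]
Step 3: flows [2->0,2->1,2->3] -> levels [11 11 8 11]
Step 4: flows [0->2,1->2,3->2] -> levels [10 10 11 10]

Answer: 10 10 11 10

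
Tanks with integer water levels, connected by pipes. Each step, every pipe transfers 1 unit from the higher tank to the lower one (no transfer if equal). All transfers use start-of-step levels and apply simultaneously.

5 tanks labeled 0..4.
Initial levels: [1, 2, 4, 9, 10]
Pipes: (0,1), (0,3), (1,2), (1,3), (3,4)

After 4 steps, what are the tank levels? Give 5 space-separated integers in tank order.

Step 1: flows [1->0,3->0,2->1,3->1,4->3] -> levels [3 3 3 8 9]
Step 2: flows [0=1,3->0,1=2,3->1,4->3] -> levels [4 4 3 7 8]
Step 3: flows [0=1,3->0,1->2,3->1,4->3] -> levels [5 4 4 6 7]
Step 4: flows [0->1,3->0,1=2,3->1,4->3] -> levels [5 6 4 5 6]

Answer: 5 6 4 5 6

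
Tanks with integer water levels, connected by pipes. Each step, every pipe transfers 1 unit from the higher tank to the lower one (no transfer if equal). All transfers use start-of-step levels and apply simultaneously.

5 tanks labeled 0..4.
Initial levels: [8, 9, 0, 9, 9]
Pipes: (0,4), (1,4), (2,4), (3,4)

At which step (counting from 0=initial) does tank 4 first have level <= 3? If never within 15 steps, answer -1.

Answer: -1

Derivation:
Step 1: flows [4->0,1=4,4->2,3=4] -> levels [9 9 1 9 7]
Step 2: flows [0->4,1->4,4->2,3->4] -> levels [8 8 2 8 9]
Step 3: flows [4->0,4->1,4->2,4->3] -> levels [9 9 3 9 5]
Step 4: flows [0->4,1->4,4->2,3->4] -> levels [8 8 4 8 7]
Step 5: flows [0->4,1->4,4->2,3->4] -> levels [7 7 5 7 9]
Step 6: flows [4->0,4->1,4->2,4->3] -> levels [8 8 6 8 5]
Step 7: flows [0->4,1->4,2->4,3->4] -> levels [7 7 5 7 9]
  -> period-2 cycle (repeats step 5); tank 4 never drops to <=3
Tank 4 never reaches <=3 within 15 steps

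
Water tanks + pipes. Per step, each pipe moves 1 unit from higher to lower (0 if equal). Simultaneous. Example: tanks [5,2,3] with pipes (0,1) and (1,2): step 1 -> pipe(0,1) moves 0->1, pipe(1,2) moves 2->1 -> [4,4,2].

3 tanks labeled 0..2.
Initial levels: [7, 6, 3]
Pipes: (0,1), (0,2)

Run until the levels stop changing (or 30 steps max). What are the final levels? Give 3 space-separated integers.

Answer: 4 6 6

Derivation:
Step 1: flows [0->1,0->2] -> levels [5 7 4]
Step 2: flows [1->0,0->2] -> levels [5 6 5]
Step 3: flows [1->0,0=2] -> levels [6 5 5]
Step 4: flows [0->1,0->2] -> levels [4 6 6]
Step 5: flows [1->0,2->0] -> levels [6 5 5]
  -> period-2 cycle: step 5 state = step 3 state; never stabilizes
  -> state at step 30: (30-3) mod 2 = 1, same as step 4 -> [4 6 6]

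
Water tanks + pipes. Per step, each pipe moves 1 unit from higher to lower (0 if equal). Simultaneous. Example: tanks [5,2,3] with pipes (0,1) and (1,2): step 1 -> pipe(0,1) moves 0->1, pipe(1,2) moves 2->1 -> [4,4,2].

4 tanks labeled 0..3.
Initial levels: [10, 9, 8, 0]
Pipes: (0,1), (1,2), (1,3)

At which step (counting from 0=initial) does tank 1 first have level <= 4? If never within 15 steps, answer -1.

Step 1: flows [0->1,1->2,1->3] -> levels [9 8 9 1]
Step 2: flows [0->1,2->1,1->3] -> levels [8 9 8 2]
Step 3: flows [1->0,1->2,1->3] -> levels [9 6 9 3]
Step 4: flows [0->1,2->1,1->3] -> levels [8 7 8 4]
Step 5: flows [0->1,2->1,1->3] -> levels [7 8 7 5]
Step 6: flows [1->0,1->2,1->3] -> levels [8 5 8 6]
Step 7: flows [0->1,2->1,3->1] -> levels [7 8 7 5]
  -> period-2 cycle (repeats step 5); tank 1 never drops to <=4
Tank 1 never reaches <=4 within 15 steps

Answer: -1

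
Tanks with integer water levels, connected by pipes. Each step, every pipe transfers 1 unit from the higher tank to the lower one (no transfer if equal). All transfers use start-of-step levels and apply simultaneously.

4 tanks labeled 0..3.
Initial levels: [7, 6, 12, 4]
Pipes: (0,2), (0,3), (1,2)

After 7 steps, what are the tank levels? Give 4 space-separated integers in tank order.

Step 1: flows [2->0,0->3,2->1] -> levels [7 7 10 5]
Step 2: flows [2->0,0->3,2->1] -> levels [7 8 8 6]
Step 3: flows [2->0,0->3,1=2] -> levels [7 8 7 7]
Step 4: flows [0=2,0=3,1->2] -> levels [7 7 8 7]
Step 5: flows [2->0,0=3,2->1] -> levels [8 8 6 7]
Step 6: flows [0->2,0->3,1->2] -> levels [6 7 8 8]
Step 7: flows [2->0,3->0,2->1] -> levels [8 8 6 7]

Answer: 8 8 6 7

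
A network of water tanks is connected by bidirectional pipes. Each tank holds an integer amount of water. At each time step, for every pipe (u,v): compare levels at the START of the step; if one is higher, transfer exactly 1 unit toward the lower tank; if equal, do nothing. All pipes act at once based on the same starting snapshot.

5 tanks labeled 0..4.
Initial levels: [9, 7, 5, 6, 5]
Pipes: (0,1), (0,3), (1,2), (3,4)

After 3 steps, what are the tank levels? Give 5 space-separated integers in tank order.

Answer: 7 7 6 5 7

Derivation:
Step 1: flows [0->1,0->3,1->2,3->4] -> levels [7 7 6 6 6]
Step 2: flows [0=1,0->3,1->2,3=4] -> levels [6 6 7 7 6]
Step 3: flows [0=1,3->0,2->1,3->4] -> levels [7 7 6 5 7]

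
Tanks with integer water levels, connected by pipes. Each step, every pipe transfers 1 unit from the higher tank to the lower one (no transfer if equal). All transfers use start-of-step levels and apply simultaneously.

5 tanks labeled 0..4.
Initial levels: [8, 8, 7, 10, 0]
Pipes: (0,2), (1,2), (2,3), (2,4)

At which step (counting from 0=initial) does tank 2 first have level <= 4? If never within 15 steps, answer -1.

Step 1: flows [0->2,1->2,3->2,2->4] -> levels [7 7 9 9 1]
Step 2: flows [2->0,2->1,2=3,2->4] -> levels [8 8 6 9 2]
Step 3: flows [0->2,1->2,3->2,2->4] -> levels [7 7 8 8 3]
Step 4: flows [2->0,2->1,2=3,2->4] -> levels [8 8 5 8 4]
Step 5: flows [0->2,1->2,3->2,2->4] -> levels [7 7 7 7 5]
Step 6: flows [0=2,1=2,2=3,2->4] -> levels [7 7 6 7 6]
Step 7: flows [0->2,1->2,3->2,2=4] -> levels [6 6 9 6 6]
Step 8: flows [2->0,2->1,2->3,2->4] -> levels [7 7 5 7 7]
Step 9: flows [0->2,1->2,3->2,4->2] -> levels [6 6 9 6 6]
  -> period-2 cycle (repeats step 7); tank 2 never drops to <=4
Tank 2 never reaches <=4 within 15 steps

Answer: -1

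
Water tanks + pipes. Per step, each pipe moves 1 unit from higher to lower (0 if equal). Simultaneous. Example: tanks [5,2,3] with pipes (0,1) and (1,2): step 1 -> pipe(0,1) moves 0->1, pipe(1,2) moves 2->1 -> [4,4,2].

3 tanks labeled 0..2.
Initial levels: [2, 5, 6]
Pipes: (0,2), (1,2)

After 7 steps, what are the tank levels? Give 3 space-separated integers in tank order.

Step 1: flows [2->0,2->1] -> levels [3 6 4]
Step 2: flows [2->0,1->2] -> levels [4 5 4]
Step 3: flows [0=2,1->2] -> levels [4 4 5]
Step 4: flows [2->0,2->1] -> levels [5 5 3]
Step 5: flows [0->2,1->2] -> levels [4 4 5]
  -> period-2 cycle: step 5 state = step 3 state
  -> state at step 7: (7-3) mod 2 = 0, same as step 3 -> [4 4 5]

Answer: 4 4 5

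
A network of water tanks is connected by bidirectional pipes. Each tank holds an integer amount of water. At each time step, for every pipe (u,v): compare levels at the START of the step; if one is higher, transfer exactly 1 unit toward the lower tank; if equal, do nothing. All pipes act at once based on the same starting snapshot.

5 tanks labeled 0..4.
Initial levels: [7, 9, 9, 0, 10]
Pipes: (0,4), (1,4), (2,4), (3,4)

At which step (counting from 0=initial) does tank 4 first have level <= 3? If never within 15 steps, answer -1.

Step 1: flows [4->0,4->1,4->2,4->3] -> levels [8 10 10 1 6]
Step 2: flows [0->4,1->4,2->4,4->3] -> levels [7 9 9 2 8]
Step 3: flows [4->0,1->4,2->4,4->3] -> levels [8 8 8 3 8]
Step 4: flows [0=4,1=4,2=4,4->3] -> levels [8 8 8 4 7]
Step 5: flows [0->4,1->4,2->4,4->3] -> levels [7 7 7 5 9]
Step 6: flows [4->0,4->1,4->2,4->3] -> levels [8 8 8 6 5]
Step 7: flows [0->4,1->4,2->4,3->4] -> levels [7 7 7 5 9]
  -> period-2 cycle (repeats step 5); tank 4 never drops to <=3
Tank 4 never reaches <=3 within 15 steps

Answer: -1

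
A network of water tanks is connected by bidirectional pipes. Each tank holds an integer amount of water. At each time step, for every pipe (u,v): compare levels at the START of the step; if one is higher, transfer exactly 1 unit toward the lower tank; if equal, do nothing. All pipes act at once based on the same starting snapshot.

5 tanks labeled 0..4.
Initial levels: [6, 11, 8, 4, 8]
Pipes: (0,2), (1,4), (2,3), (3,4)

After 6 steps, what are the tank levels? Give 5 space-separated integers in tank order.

Answer: 6 7 8 7 9

Derivation:
Step 1: flows [2->0,1->4,2->3,4->3] -> levels [7 10 6 6 8]
Step 2: flows [0->2,1->4,2=3,4->3] -> levels [6 9 7 7 8]
Step 3: flows [2->0,1->4,2=3,4->3] -> levels [7 8 6 8 8]
Step 4: flows [0->2,1=4,3->2,3=4] -> levels [6 8 8 7 8]
Step 5: flows [2->0,1=4,2->3,4->3] -> levels [7 8 6 9 7]
Step 6: flows [0->2,1->4,3->2,3->4] -> levels [6 7 8 7 9]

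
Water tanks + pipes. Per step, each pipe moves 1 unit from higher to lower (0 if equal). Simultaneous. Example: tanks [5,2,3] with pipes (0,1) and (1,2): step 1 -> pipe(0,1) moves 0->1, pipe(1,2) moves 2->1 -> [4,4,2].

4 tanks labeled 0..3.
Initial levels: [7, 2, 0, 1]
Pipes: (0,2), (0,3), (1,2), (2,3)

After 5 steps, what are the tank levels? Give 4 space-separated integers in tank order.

Answer: 2 2 4 2

Derivation:
Step 1: flows [0->2,0->3,1->2,3->2] -> levels [5 1 3 1]
Step 2: flows [0->2,0->3,2->1,2->3] -> levels [3 2 2 3]
Step 3: flows [0->2,0=3,1=2,3->2] -> levels [2 2 4 2]
Step 4: flows [2->0,0=3,2->1,2->3] -> levels [3 3 1 3]
Step 5: flows [0->2,0=3,1->2,3->2] -> levels [2 2 4 2]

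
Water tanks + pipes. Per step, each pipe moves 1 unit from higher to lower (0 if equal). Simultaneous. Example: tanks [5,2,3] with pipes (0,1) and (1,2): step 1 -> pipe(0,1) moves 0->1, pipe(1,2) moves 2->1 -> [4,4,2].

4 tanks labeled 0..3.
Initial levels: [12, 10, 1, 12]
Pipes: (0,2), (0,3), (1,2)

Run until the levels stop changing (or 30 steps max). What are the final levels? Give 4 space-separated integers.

Answer: 8 8 10 9

Derivation:
Step 1: flows [0->2,0=3,1->2] -> levels [11 9 3 12]
Step 2: flows [0->2,3->0,1->2] -> levels [11 8 5 11]
Step 3: flows [0->2,0=3,1->2] -> levels [10 7 7 11]
Step 4: flows [0->2,3->0,1=2] -> levels [10 7 8 10]
Step 5: flows [0->2,0=3,2->1] -> levels [9 8 8 10]
Step 6: flows [0->2,3->0,1=2] -> levels [9 8 9 9]
Step 7: flows [0=2,0=3,2->1] -> levels [9 9 8 9]
Step 8: flows [0->2,0=3,1->2] -> levels [8 8 10 9]
Step 9: flows [2->0,3->0,2->1] -> levels [10 9 8 8]
Step 10: flows [0->2,0->3,1->2] -> levels [8 8 10 9]
  -> period-2 cycle: step 10 state = step 8 state; never stabilizes
  -> state at step 30: (30-8) mod 2 = 0, same as step 8 -> [8 8 10 9]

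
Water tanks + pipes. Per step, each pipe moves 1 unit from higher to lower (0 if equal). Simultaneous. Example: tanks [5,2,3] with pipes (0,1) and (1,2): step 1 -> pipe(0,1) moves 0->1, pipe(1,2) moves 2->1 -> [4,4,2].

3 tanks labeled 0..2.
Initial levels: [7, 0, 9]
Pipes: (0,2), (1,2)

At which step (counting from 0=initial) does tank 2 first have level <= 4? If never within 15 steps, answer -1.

Answer: 7

Derivation:
Step 1: flows [2->0,2->1] -> levels [8 1 7]
Step 2: flows [0->2,2->1] -> levels [7 2 7]
Step 3: flows [0=2,2->1] -> levels [7 3 6]
Step 4: flows [0->2,2->1] -> levels [6 4 6]
Step 5: flows [0=2,2->1] -> levels [6 5 5]
Step 6: flows [0->2,1=2] -> levels [5 5 6]
Step 7: flows [2->0,2->1] -> levels [6 6 4]
Tank 2 first reaches <=4 at step 7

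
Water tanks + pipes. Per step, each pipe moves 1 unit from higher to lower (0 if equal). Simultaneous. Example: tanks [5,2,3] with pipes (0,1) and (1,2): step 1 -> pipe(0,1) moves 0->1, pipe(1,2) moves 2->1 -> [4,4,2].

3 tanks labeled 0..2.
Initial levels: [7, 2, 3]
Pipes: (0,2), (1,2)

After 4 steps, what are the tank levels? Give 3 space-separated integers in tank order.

Answer: 4 4 4

Derivation:
Step 1: flows [0->2,2->1] -> levels [6 3 3]
Step 2: flows [0->2,1=2] -> levels [5 3 4]
Step 3: flows [0->2,2->1] -> levels [4 4 4]
Step 4: flows [0=2,1=2] -> levels [4 4 4]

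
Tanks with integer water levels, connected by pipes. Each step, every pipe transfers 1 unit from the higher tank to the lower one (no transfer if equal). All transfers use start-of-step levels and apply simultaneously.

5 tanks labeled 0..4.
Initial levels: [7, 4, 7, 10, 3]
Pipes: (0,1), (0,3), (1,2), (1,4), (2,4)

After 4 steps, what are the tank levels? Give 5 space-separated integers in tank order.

Answer: 6 8 5 7 5

Derivation:
Step 1: flows [0->1,3->0,2->1,1->4,2->4] -> levels [7 5 5 9 5]
Step 2: flows [0->1,3->0,1=2,1=4,2=4] -> levels [7 6 5 8 5]
Step 3: flows [0->1,3->0,1->2,1->4,2=4] -> levels [7 5 6 7 6]
Step 4: flows [0->1,0=3,2->1,4->1,2=4] -> levels [6 8 5 7 5]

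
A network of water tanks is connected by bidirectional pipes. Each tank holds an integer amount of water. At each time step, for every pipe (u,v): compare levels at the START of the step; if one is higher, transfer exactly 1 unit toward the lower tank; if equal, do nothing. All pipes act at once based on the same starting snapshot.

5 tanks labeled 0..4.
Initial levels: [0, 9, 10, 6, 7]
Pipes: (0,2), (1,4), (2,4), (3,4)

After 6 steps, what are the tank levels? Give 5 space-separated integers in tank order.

Step 1: flows [2->0,1->4,2->4,4->3] -> levels [1 8 8 7 8]
Step 2: flows [2->0,1=4,2=4,4->3] -> levels [2 8 7 8 7]
Step 3: flows [2->0,1->4,2=4,3->4] -> levels [3 7 6 7 9]
Step 4: flows [2->0,4->1,4->2,4->3] -> levels [4 8 6 8 6]
Step 5: flows [2->0,1->4,2=4,3->4] -> levels [5 7 5 7 8]
Step 6: flows [0=2,4->1,4->2,4->3] -> levels [5 8 6 8 5]

Answer: 5 8 6 8 5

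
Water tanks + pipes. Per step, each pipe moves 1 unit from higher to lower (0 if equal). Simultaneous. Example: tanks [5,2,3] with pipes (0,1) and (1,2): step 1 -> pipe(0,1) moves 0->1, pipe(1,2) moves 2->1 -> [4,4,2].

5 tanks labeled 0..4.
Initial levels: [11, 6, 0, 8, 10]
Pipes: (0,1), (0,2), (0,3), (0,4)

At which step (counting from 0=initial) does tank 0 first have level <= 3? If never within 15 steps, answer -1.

Step 1: flows [0->1,0->2,0->3,0->4] -> levels [7 7 1 9 11]
Step 2: flows [0=1,0->2,3->0,4->0] -> levels [8 7 2 8 10]
Step 3: flows [0->1,0->2,0=3,4->0] -> levels [7 8 3 8 9]
Step 4: flows [1->0,0->2,3->0,4->0] -> levels [9 7 4 7 8]
Step 5: flows [0->1,0->2,0->3,0->4] -> levels [5 8 5 8 9]
Step 6: flows [1->0,0=2,3->0,4->0] -> levels [8 7 5 7 8]
Step 7: flows [0->1,0->2,0->3,0=4] -> levels [5 8 6 8 8]
Step 8: flows [1->0,2->0,3->0,4->0] -> levels [9 7 5 7 7]
Step 9: flows [0->1,0->2,0->3,0->4] -> levels [5 8 6 8 8]
  -> period-2 cycle (repeats step 7); tank 0 never drops to <=3
Tank 0 never reaches <=3 within 15 steps

Answer: -1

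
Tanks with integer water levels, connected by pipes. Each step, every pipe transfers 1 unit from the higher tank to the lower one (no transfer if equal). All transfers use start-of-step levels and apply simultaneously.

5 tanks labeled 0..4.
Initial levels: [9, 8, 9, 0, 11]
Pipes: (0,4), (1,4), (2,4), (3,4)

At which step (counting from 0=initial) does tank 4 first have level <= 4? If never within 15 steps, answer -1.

Answer: -1

Derivation:
Step 1: flows [4->0,4->1,4->2,4->3] -> levels [10 9 10 1 7]
Step 2: flows [0->4,1->4,2->4,4->3] -> levels [9 8 9 2 9]
Step 3: flows [0=4,4->1,2=4,4->3] -> levels [9 9 9 3 7]
Step 4: flows [0->4,1->4,2->4,4->3] -> levels [8 8 8 4 9]
Step 5: flows [4->0,4->1,4->2,4->3] -> levels [9 9 9 5 5]
Step 6: flows [0->4,1->4,2->4,3=4] -> levels [8 8 8 5 8]
Step 7: flows [0=4,1=4,2=4,4->3] -> levels [8 8 8 6 7]
Step 8: flows [0->4,1->4,2->4,4->3] -> levels [7 7 7 7 9]
Step 9: flows [4->0,4->1,4->2,4->3] -> levels [8 8 8 8 5]
Step 10: flows [0->4,1->4,2->4,3->4] -> levels [7 7 7 7 9]
  -> period-2 cycle (repeats step 8); tank 4 never drops to <=4
Tank 4 never reaches <=4 within 15 steps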